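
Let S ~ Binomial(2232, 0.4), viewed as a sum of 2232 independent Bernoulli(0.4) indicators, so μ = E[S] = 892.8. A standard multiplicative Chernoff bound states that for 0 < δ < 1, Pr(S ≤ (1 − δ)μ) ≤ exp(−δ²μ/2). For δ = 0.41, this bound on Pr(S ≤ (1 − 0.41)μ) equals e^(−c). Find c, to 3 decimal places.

75.040

c = δ²μ/2 = 0.41²·892.8/2 = 75.0398.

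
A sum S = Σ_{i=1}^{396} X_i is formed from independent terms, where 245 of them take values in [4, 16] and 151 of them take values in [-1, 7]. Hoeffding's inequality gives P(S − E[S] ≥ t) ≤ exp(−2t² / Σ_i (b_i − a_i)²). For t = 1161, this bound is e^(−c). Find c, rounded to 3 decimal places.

Σ(b_i − a_i)² = 245·12² + 151·8² = 44944.
c = 2t² / 44944 = 2·1161² / 44944 = 59.9822.

59.982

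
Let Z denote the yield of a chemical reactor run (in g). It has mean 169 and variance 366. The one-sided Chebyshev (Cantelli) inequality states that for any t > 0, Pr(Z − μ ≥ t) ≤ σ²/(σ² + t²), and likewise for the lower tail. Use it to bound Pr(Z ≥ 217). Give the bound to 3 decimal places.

0.137

Here σ² = 366 and t = 48, so σ² + t² = 2670.
Cantelli's bound: 366/2670 = 0.1371.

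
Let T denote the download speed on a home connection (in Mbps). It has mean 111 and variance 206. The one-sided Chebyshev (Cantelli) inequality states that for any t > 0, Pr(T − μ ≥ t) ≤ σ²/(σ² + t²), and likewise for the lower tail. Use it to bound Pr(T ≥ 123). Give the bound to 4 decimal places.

0.5886

Here σ² = 206 and t = 12, so σ² + t² = 350.
Cantelli's bound: 206/350 = 0.5886.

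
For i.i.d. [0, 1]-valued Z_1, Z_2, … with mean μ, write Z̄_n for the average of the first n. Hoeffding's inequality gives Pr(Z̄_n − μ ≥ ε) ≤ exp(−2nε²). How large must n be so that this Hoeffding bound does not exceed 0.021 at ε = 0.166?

Require exp(−2nε²) ≤ 0.021, i.e. 2nε² ≥ ln(1/0.021) = 3.863233.
So n ≥ 3.863233 / (2·0.166²) = 70.098.
The smallest integer n is 71.

71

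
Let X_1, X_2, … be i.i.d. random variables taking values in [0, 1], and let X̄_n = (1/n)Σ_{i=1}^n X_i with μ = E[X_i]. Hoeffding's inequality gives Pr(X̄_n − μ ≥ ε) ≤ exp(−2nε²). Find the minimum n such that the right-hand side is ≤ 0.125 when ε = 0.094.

118

Require exp(−2nε²) ≤ 0.125, i.e. 2nε² ≥ ln(1/0.125) = 2.079442.
So n ≥ 2.079442 / (2·0.094²) = 117.669.
The smallest integer n is 118.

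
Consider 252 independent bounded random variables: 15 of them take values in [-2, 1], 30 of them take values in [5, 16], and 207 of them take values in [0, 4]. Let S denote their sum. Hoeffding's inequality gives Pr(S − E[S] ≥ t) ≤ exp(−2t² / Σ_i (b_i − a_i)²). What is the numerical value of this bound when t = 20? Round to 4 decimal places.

0.8931

Σ(b_i − a_i)² = 15·3² + 30·11² + 207·4² = 7077.
Exponent = 2·20² / 7077 = 0.11304.
Bound = exp(−0.11304) = 0.89311.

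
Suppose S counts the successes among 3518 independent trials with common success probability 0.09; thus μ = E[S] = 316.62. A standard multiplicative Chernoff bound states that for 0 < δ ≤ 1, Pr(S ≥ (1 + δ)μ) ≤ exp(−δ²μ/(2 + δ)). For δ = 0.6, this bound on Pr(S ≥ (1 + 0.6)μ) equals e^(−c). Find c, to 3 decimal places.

c = δ²μ/(2 + δ) = 0.6²·316.62/(2 + 0.6) = 43.8397.

43.840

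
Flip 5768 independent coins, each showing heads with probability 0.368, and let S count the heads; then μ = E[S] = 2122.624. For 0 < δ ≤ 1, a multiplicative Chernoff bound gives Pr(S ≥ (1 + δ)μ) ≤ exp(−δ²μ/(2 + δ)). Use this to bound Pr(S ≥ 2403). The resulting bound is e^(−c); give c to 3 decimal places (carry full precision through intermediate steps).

17.370

Write 2403 = (1 + δ)μ, so δ = 2403/2122.624 − 1 = 0.1320893…
Then the exponent is δ²μ/(2 + δ) = (2403 − μ)² / (μ·(2 + δ)) = 17.370135.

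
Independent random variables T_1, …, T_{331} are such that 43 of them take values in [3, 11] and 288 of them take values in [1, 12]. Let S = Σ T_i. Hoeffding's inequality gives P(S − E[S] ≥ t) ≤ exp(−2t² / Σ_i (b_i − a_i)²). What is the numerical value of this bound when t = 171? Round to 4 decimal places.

Σ(b_i − a_i)² = 43·8² + 288·11² = 37600.
Exponent = 2·171² / 37600 = 1.55537.
Bound = exp(−1.55537) = 0.21111.

0.2111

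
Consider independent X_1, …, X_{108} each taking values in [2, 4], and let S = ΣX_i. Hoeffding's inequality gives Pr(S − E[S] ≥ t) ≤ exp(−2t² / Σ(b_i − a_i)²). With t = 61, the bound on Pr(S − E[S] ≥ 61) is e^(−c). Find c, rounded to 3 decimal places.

Σ(b_i − a_i)² = 108·(2)² = 432.
c = 2t²/432 = 2·61²/432 = 17.2269.

17.227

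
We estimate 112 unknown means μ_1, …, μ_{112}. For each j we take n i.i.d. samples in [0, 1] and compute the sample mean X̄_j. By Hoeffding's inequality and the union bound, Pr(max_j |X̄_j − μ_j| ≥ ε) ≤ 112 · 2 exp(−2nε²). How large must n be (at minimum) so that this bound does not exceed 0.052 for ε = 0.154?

177

Need 2·112·exp(−2nε²) ≤ 0.052, i.e. exp(−2nε²) ≤ 0.052/224.
So 2nε² ≥ ln(224/0.052) = 8.368158.
Hence n ≥ 8.368158/(2·0.154²) = 176.424.
The smallest integer n is 177.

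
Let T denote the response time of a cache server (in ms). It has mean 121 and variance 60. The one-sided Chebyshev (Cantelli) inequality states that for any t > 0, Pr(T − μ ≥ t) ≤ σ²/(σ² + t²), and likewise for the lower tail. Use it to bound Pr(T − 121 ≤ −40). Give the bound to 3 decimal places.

0.036

Here σ² = 60 and t = 40, so σ² + t² = 1660.
Cantelli's bound: 60/1660 = 0.0361.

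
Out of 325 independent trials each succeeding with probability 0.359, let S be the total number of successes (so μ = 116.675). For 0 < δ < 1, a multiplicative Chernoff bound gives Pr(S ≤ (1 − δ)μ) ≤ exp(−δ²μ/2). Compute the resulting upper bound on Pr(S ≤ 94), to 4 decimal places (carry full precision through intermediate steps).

0.1104

Write 94 = (1 − δ)μ, so δ = 1 − 94/116.675 = 0.1943433…
Then the exponent is δ²μ/2 = (μ − 94)²/(2μ) = 2.203367.
Bound = exp(−2.203367) = 0.11043.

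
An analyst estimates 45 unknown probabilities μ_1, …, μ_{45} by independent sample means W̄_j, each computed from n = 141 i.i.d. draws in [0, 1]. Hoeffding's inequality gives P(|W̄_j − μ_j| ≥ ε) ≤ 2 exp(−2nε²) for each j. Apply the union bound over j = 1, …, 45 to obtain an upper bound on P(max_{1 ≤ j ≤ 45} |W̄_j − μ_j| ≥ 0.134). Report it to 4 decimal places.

0.5691

Per-experiment Hoeffding bound: 2·exp(−2·141·0.134²) = 2·exp(−5.06359) = 0.012646.
Union bound over 45 events: 45·0.012646 = 0.56905.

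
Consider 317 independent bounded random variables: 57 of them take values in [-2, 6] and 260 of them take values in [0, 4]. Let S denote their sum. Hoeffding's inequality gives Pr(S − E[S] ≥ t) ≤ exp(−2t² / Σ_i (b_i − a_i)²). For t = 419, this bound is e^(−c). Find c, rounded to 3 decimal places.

44.970

Σ(b_i − a_i)² = 57·8² + 260·4² = 7808.
c = 2t² / 7808 = 2·419² / 7808 = 44.9695.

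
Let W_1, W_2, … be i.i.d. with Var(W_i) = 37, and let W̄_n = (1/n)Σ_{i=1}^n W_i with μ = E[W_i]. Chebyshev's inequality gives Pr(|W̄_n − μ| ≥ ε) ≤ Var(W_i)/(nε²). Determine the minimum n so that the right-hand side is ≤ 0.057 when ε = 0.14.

33119

Require 37/(n·0.14²) ≤ 0.057, i.e. n ≥ 37/(0.057·0.14²) = 33118.511.
The smallest integer n is 33119.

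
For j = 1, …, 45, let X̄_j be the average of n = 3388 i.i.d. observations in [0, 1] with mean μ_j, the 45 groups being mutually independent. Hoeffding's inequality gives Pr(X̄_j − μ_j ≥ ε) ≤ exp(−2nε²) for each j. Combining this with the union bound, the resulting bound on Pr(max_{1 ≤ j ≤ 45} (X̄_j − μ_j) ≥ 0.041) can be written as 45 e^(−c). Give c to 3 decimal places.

Union bound over the 45 events: Pr(max_{1 ≤ j ≤ 45} (X̄_j − μ_j) ≥ 0.041) ≤ 45·exp(−2nε²) = 45 exp(−2·3388·0.041²).
So c = 2·3388·0.041² = 11.3905.

11.390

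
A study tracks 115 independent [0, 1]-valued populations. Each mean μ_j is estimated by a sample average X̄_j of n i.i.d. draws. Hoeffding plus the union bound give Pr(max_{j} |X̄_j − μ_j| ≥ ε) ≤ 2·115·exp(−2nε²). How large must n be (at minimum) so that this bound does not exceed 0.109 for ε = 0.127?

Need 2·115·exp(−2nε²) ≤ 0.109, i.e. exp(−2nε²) ≤ 0.109/230.
So 2nε² ≥ ln(230/0.109) = 7.654487.
Hence n ≥ 7.654487/(2·0.127²) = 237.290.
The smallest integer n is 238.

238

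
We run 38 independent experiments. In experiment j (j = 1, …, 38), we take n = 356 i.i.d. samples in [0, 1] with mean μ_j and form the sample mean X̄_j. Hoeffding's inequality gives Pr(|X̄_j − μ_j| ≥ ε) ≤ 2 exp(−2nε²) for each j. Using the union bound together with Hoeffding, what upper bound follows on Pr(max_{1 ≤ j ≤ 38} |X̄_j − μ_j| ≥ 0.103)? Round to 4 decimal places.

0.0398

Per-experiment Hoeffding bound: 2·exp(−2·356·0.103²) = 2·exp(−7.55361) = 0.0010484.
Union bound over 38 events: 38·0.0010484 = 0.03984.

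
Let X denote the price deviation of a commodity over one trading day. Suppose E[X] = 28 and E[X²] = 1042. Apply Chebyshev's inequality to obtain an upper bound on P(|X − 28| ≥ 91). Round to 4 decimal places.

0.0312

Var(X) = E[X²] − (E[X])² = 1042 − 784 = 258.
Chebyshev's inequality: P(|X − μ| ≥ t) ≤ Var(X)/t² = 258/8281 = 0.0312.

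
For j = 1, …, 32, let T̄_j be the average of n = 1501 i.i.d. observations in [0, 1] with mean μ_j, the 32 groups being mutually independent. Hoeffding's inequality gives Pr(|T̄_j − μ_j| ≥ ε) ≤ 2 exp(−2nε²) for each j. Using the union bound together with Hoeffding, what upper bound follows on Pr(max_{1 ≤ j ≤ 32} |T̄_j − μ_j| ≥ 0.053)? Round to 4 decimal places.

Per-experiment Hoeffding bound: 2·exp(−2·1501·0.053²) = 2·exp(−8.43262) = 0.0004353.
Union bound over 32 events: 32·0.0004353 = 0.01393.

0.0139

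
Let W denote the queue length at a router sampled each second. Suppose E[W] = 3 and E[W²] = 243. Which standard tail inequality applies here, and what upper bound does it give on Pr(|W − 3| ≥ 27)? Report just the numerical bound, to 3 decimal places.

The first two moments determine the variance, so Chebyshev's inequality is the sharpest standard bound available.
Var(W) = E[W²] − (E[W])² = 243 − 9 = 234.
Chebyshev's inequality: Pr(|W − μ| ≥ t) ≤ Var(W)/t² = 234/729 = 0.3210.

0.321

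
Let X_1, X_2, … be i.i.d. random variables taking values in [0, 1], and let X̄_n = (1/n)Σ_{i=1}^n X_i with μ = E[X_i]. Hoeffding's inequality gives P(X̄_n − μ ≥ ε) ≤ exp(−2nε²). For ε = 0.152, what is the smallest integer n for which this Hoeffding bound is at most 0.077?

56

Require exp(−2nε²) ≤ 0.077, i.e. 2nε² ≥ ln(1/0.077) = 2.563950.
So n ≥ 2.563950 / (2·0.152²) = 55.487.
The smallest integer n is 56.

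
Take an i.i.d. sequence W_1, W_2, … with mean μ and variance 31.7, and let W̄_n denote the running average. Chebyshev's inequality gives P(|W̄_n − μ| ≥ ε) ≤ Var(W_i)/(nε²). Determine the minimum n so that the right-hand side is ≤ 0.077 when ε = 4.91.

Require 31.7/(n·4.91²) ≤ 0.077, i.e. n ≥ 31.7/(0.077·4.91²) = 17.077.
The smallest integer n is 18.

18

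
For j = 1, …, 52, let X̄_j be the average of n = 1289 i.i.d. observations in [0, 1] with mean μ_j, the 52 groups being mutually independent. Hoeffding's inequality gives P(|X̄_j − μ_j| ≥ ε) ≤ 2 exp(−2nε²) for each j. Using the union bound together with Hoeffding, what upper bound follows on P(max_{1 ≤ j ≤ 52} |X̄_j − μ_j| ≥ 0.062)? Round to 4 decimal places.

0.0052

Per-experiment Hoeffding bound: 2·exp(−2·1289·0.062²) = 2·exp(−9.90983) = 0.000099368.
Union bound over 52 events: 52·0.000099368 = 0.00517.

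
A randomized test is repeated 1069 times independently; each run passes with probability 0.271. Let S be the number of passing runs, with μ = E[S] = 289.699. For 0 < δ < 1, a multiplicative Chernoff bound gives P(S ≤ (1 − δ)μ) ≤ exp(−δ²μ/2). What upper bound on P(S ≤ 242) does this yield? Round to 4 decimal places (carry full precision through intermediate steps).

0.0197

Write 242 = (1 − δ)μ, so δ = 1 − 242/289.699 = 0.1646502…
Then the exponent is δ²μ/2 = (μ − 242)²/(2μ) = 3.926825.
Bound = exp(−3.926825) = 0.01971.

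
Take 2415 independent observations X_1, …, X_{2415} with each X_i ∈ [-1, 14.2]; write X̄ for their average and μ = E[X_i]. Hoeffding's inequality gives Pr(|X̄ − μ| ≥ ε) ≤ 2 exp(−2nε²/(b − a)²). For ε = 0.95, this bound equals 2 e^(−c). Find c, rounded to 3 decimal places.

c = 2nε²/(b − a)² = 2·2415·0.95² / 15.2² = 18.8672.

18.867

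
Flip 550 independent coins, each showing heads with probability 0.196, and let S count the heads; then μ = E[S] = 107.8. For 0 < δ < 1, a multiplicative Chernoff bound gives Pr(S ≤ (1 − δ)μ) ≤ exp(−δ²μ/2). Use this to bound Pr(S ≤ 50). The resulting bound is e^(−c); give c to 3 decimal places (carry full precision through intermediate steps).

Write 50 = (1 − δ)μ, so δ = 1 − 50/107.8 = 0.5361781…
Then the exponent is δ²μ/2 = (μ − 50)²/(2μ) = 15.495547.

15.496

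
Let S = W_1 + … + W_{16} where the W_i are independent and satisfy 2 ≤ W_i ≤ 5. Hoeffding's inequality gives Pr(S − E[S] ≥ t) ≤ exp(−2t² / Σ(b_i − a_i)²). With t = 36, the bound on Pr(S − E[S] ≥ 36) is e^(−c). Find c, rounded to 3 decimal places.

18.000

Σ(b_i − a_i)² = 16·(3)² = 144.
c = 2t²/144 = 2·36²/144 = 18.0000.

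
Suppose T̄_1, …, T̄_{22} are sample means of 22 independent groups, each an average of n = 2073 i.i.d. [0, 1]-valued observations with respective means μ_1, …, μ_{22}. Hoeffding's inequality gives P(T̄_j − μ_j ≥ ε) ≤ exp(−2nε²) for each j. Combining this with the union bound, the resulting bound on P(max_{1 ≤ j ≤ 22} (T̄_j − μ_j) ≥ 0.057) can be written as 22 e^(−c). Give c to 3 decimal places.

Union bound over the 22 events: P(max_{1 ≤ j ≤ 22} (T̄_j − μ_j) ≥ 0.057) ≤ 22·exp(−2nε²) = 22 exp(−2·2073·0.057²).
So c = 2·2073·0.057² = 13.4704.

13.470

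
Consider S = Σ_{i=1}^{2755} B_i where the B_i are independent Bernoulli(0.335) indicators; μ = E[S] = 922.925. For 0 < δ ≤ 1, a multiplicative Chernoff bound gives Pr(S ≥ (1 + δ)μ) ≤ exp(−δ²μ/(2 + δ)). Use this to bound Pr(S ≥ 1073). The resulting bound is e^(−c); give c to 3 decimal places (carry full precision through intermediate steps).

11.284

Write 1073 = (1 + δ)μ, so δ = 1073/922.925 − 1 = 0.162608…
Then the exponent is δ²μ/(2 + δ) = (1073 − μ)² / (μ·(2 + δ)) = 11.284244.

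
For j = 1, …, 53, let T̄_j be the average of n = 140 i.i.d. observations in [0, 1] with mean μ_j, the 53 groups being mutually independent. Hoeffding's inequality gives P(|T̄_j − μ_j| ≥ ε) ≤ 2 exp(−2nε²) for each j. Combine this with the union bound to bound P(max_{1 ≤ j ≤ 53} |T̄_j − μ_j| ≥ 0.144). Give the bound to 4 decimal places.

Per-experiment Hoeffding bound: 2·exp(−2·140·0.144²) = 2·exp(−5.80608) = 0.0060184.
Union bound over 53 events: 53·0.0060184 = 0.31898.

0.3190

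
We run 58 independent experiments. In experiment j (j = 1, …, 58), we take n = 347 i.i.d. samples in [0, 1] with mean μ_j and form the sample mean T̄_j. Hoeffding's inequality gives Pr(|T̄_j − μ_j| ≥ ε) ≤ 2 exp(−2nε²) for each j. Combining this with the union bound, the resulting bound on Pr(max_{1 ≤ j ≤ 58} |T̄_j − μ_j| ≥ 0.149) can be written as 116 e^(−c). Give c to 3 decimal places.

15.407

Union bound over the 58 events: Pr(max_{1 ≤ j ≤ 58} |T̄_j − μ_j| ≥ 0.149) ≤ 58·2·exp(−2nε²) = 116 exp(−2·347·0.149²).
So c = 2·347·0.149² = 15.4075.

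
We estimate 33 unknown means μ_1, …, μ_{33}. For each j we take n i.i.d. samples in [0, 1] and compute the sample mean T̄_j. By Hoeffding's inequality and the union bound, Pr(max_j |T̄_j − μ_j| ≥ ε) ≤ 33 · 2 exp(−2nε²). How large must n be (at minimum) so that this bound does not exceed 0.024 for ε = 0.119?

280

Need 2·33·exp(−2nε²) ≤ 0.024, i.e. exp(−2nε²) ≤ 0.024/66.
So 2nε² ≥ ln(66/0.024) = 7.919356.
Hence n ≥ 7.919356/(2·0.119²) = 279.619.
The smallest integer n is 280.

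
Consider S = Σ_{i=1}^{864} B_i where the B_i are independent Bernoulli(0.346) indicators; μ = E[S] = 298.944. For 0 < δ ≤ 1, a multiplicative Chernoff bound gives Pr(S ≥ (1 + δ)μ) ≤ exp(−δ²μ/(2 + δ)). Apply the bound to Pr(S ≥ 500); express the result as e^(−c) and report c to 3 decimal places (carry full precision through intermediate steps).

Write 500 = (1 + δ)μ, so δ = 500/298.944 − 1 = 0.6725541…
Then the exponent is δ²μ/(2 + δ) = (500 − μ)² / (μ·(2 + δ)) = 50.596181.

50.596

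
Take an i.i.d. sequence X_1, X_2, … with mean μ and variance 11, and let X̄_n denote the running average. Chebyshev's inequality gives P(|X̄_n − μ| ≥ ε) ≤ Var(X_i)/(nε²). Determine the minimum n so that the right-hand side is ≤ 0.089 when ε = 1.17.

91

Require 11/(n·1.17²) ≤ 0.089, i.e. n ≥ 11/(0.089·1.17²) = 90.288.
The smallest integer n is 91.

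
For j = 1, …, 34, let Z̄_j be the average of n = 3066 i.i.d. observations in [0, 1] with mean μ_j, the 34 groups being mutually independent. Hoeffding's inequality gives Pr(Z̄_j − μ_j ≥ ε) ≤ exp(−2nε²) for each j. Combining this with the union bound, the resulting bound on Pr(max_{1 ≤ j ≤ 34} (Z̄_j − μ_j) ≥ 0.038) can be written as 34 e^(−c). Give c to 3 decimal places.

8.855

Union bound over the 34 events: Pr(max_{1 ≤ j ≤ 34} (Z̄_j − μ_j) ≥ 0.038) ≤ 34·exp(−2nε²) = 34 exp(−2·3066·0.038²).
So c = 2·3066·0.038² = 8.8546.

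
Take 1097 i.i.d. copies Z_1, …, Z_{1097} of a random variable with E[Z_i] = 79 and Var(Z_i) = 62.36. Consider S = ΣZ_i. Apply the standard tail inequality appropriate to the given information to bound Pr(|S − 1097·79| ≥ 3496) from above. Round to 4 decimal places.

0.0056

With mean and variance of each term known, Chebyshev's inequality bounds the deviation of the sum (or sample mean).
Var(S) = n·Var(Z_i) = 1097·62.36 = 68408.92.
Chebyshev: Pr(|S − 1097·79| ≥ 3496) ≤ Var(S)/3496² = 68408.92/12222016 = 0.0056.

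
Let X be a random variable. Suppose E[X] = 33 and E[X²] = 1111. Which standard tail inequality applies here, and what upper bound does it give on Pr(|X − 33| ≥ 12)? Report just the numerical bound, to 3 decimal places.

The first two moments determine the variance, so Chebyshev's inequality is the sharpest standard bound available.
Var(X) = E[X²] − (E[X])² = 1111 − 1089 = 22.
Chebyshev's inequality: Pr(|X − μ| ≥ t) ≤ Var(X)/t² = 22/144 = 0.1528.

0.153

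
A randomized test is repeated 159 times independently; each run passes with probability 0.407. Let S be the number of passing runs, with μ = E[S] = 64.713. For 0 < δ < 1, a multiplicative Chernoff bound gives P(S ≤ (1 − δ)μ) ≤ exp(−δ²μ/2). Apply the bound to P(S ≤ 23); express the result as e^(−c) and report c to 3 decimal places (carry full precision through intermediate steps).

Write 23 = (1 − δ)μ, so δ = 1 − 23/64.713 = 0.6445846…
Then the exponent is δ²μ/2 = (μ − 23)²/(2μ) = 13.443778.

13.444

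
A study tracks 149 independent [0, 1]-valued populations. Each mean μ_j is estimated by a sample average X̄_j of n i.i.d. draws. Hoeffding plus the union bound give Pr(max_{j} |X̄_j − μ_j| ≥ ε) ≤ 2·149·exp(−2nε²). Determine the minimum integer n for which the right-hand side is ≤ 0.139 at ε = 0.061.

1031

Need 2·149·exp(−2nε²) ≤ 0.139, i.e. exp(−2nε²) ≤ 0.139/298.
So 2nε² ≥ ln(298/0.139) = 7.670375.
Hence n ≥ 7.670375/(2·0.061²) = 1030.687.
The smallest integer n is 1031.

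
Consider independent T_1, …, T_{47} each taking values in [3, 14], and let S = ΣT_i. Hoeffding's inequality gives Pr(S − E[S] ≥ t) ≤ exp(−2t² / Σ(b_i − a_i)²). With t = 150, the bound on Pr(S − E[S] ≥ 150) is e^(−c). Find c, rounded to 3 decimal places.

Σ(b_i − a_i)² = 47·(11)² = 5687.
c = 2t²/5687 = 2·150²/5687 = 7.9128.

7.913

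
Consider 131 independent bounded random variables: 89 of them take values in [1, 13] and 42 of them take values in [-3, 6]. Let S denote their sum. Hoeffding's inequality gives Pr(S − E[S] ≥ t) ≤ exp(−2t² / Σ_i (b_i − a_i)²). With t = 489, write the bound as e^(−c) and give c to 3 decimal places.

29.488

Σ(b_i − a_i)² = 89·12² + 42·9² = 16218.
c = 2t² / 16218 = 2·489² / 16218 = 29.4883.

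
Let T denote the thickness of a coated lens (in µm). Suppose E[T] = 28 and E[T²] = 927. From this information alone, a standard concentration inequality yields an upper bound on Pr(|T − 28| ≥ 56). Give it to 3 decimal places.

The first two moments determine the variance, so Chebyshev's inequality is the sharpest standard bound available.
Var(T) = E[T²] − (E[T])² = 927 − 784 = 143.
Chebyshev's inequality: Pr(|T − μ| ≥ t) ≤ Var(T)/t² = 143/3136 = 0.0456.

0.046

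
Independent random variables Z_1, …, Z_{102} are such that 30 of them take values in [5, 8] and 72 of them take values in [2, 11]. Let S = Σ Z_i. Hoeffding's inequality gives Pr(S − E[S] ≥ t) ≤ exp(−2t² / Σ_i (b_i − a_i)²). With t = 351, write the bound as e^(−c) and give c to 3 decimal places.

40.381

Σ(b_i − a_i)² = 30·3² + 72·9² = 6102.
c = 2t² / 6102 = 2·351² / 6102 = 40.3805.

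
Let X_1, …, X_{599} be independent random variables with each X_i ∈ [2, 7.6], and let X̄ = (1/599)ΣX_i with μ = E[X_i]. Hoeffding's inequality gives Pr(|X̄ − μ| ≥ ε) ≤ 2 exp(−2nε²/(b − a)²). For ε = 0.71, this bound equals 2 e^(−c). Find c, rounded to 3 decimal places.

19.257

c = 2nε²/(b − a)² = 2·599·0.71² / 5.6² = 19.2574.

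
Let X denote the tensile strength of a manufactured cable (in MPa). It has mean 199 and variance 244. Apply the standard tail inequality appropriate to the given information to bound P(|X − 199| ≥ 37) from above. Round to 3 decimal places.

0.178

Mean and variance are known, so Chebyshev's inequality applies.
Chebyshev: P(|X − μ| ≥ t) ≤ Var(X)/t².
Bound = 244 / 1369 = 0.1782.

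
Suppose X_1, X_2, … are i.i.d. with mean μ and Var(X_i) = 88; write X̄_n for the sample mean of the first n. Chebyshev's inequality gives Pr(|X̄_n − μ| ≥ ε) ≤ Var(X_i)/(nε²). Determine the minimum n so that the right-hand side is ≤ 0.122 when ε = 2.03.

176

Require 88/(n·2.03²) ≤ 0.122, i.e. n ≥ 88/(0.122·2.03²) = 175.037.
The smallest integer n is 176.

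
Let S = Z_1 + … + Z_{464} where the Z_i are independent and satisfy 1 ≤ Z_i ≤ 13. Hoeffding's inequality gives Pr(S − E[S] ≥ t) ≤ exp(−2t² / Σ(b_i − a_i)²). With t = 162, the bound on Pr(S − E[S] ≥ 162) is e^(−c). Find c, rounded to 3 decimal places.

Σ(b_i − a_i)² = 464·(12)² = 66816.
c = 2t²/66816 = 2·162²/66816 = 0.7856.

0.786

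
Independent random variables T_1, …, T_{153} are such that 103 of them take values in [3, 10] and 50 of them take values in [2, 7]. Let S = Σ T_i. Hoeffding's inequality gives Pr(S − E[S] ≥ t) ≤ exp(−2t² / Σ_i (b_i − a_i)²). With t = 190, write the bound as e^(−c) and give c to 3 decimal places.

11.466

Σ(b_i − a_i)² = 103·7² + 50·5² = 6297.
c = 2t² / 6297 = 2·190² / 6297 = 11.4658.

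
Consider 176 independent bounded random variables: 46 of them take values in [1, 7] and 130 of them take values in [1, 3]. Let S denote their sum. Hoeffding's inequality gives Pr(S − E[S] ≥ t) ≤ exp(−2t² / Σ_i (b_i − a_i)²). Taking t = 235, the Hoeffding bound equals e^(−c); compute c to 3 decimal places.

50.758

Σ(b_i − a_i)² = 46·6² + 130·2² = 2176.
c = 2t² / 2176 = 2·235² / 2176 = 50.7583.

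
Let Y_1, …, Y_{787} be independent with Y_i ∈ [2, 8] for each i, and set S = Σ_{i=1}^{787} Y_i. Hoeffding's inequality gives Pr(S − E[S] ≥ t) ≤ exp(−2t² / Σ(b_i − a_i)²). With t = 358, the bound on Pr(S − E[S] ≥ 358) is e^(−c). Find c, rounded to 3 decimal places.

Σ(b_i − a_i)² = 787·(6)² = 28332.
c = 2t²/28332 = 2·358²/28332 = 9.0473.

9.047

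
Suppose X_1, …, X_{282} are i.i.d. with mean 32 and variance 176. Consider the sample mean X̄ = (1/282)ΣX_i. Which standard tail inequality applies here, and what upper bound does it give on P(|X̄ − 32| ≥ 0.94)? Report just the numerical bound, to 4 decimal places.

0.7063

With mean and variance of each term known, Chebyshev's inequality bounds the deviation of the sum (or sample mean).
Var(X̄) = Var(X_i)/n = 176/282 = 0.62411.
Chebyshev: P(|X̄ − 32| ≥ 0.94) ≤ Var(X̄)/(0.94)² = 176/(282·0.94²) = 0.7063.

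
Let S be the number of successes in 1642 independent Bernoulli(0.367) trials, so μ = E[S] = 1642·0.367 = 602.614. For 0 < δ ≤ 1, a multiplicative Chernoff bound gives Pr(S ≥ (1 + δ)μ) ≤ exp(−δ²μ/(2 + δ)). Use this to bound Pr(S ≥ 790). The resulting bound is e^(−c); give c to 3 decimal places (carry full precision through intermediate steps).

25.214

Write 790 = (1 + δ)μ, so δ = 790/602.614 − 1 = 0.3109553…
Then the exponent is δ²μ/(2 + δ) = (790 − μ)² / (μ·(2 + δ)) = 25.214103.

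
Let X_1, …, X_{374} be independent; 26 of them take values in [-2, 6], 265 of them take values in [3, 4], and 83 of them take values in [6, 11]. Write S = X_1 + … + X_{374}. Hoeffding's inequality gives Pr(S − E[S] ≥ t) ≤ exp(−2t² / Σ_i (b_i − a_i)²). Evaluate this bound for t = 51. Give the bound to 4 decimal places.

Σ(b_i − a_i)² = 26·8² + 265·1² + 83·5² = 4004.
Exponent = 2·51² / 4004 = 1.29920.
Bound = exp(−1.29920) = 0.27275.

0.2727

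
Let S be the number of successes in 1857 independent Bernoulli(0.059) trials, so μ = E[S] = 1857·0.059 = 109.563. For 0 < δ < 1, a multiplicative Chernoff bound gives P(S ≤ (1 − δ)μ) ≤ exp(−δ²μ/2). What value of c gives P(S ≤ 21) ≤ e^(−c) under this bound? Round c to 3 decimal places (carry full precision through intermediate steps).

Write 21 = (1 − δ)μ, so δ = 1 − 21/109.563 = 0.8083295…
Then the exponent is δ²μ/2 = (μ − 21)²/(2μ) = 35.794041.

35.794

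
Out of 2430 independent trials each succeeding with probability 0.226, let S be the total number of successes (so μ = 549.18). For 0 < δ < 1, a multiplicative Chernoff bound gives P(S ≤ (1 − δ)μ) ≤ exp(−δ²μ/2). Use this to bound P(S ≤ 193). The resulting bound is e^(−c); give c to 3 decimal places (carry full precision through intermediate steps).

115.503

Write 193 = (1 − δ)μ, so δ = 1 − 193/549.18 = 0.648567…
Then the exponent is δ²μ/2 = (μ − 193)²/(2μ) = 115.503289.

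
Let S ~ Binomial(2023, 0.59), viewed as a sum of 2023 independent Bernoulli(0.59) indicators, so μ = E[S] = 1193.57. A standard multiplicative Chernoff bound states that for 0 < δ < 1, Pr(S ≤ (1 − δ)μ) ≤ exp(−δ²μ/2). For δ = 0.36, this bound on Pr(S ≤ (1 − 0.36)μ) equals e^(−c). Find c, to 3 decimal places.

77.343

c = δ²μ/2 = 0.36²·1193.57/2 = 77.3433.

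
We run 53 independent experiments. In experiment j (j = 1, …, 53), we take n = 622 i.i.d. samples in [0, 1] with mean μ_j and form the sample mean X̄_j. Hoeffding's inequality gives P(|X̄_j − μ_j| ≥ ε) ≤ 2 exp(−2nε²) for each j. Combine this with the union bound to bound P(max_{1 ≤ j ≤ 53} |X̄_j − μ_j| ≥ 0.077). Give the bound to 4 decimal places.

Per-experiment Hoeffding bound: 2·exp(−2·622·0.077²) = 2·exp(−7.37568) = 0.0012526.
Union bound over 53 events: 53·0.0012526 = 0.06639.

0.0664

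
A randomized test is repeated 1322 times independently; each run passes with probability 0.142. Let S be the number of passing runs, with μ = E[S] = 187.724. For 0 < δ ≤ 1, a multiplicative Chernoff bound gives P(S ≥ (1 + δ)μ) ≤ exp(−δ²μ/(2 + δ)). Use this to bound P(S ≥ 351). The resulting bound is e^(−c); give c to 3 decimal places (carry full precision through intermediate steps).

49.486

Write 351 = (1 + δ)μ, so δ = 351/187.724 − 1 = 0.8697663…
Then the exponent is δ²μ/(2 + δ) = (351 − μ)² / (μ·(2 + δ)) = 49.485548.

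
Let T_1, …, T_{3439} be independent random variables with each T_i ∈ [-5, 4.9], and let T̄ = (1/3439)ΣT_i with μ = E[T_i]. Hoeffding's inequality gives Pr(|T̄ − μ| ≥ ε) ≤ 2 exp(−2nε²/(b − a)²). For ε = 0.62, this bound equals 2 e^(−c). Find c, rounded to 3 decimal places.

26.976

c = 2nε²/(b − a)² = 2·3439·0.62² / 9.9² = 26.9759.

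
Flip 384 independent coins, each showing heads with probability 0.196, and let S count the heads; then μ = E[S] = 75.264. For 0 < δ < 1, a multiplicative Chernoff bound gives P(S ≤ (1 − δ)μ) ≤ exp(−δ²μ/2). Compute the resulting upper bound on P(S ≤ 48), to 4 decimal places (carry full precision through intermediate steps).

0.0072

Write 48 = (1 − δ)μ, so δ = 1 − 48/75.264 = 0.3622449…
Then the exponent is δ²μ/2 = (μ − 48)²/(2μ) = 4.938122.
Bound = exp(−4.938122) = 0.00717.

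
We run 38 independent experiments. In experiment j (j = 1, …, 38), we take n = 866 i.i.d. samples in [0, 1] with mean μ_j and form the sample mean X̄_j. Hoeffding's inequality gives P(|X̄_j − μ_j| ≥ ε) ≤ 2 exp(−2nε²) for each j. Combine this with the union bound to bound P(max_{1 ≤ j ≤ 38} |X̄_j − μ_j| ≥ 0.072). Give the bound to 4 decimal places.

Per-experiment Hoeffding bound: 2·exp(−2·866·0.072²) = 2·exp(−8.97869) = 0.00025214.
Union bound over 38 events: 38·0.00025214 = 0.00958.

0.0096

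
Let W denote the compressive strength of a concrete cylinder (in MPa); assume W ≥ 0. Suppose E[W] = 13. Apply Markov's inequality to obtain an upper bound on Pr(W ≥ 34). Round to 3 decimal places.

0.382

Markov's inequality: for a non-negative random variable, Pr(W ≥ a) ≤ E[W]/a.
Here E[W] = 13 and a = 34, so the bound is 13/34 = 0.3824.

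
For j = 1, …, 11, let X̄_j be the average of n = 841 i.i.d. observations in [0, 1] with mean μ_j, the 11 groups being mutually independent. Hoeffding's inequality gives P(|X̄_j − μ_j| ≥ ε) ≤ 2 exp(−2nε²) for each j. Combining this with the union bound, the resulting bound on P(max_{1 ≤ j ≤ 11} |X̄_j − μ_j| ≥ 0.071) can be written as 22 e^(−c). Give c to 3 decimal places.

Union bound over the 11 events: P(max_{1 ≤ j ≤ 11} |X̄_j − μ_j| ≥ 0.071) ≤ 11·2·exp(−2nε²) = 22 exp(−2·841·0.071²).
So c = 2·841·0.071² = 8.4790.

8.479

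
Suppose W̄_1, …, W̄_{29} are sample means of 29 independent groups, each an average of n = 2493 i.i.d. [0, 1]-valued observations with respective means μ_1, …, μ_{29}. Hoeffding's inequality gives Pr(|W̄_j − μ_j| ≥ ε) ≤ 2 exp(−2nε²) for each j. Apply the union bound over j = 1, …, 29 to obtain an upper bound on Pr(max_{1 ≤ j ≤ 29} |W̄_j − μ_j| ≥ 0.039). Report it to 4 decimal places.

Per-experiment Hoeffding bound: 2·exp(−2·2493·0.039²) = 2·exp(−7.58371) = 0.0010173.
Union bound over 29 events: 29·0.0010173 = 0.02950.

0.0295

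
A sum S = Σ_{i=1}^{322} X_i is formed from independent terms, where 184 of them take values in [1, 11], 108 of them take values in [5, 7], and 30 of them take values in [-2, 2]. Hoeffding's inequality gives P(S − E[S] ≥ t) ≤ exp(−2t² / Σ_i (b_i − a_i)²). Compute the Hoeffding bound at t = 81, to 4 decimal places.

Σ(b_i − a_i)² = 184·10² + 108·2² + 30·4² = 19312.
Exponent = 2·81² / 19312 = 0.67947.
Bound = exp(−0.67947) = 0.50688.

0.5069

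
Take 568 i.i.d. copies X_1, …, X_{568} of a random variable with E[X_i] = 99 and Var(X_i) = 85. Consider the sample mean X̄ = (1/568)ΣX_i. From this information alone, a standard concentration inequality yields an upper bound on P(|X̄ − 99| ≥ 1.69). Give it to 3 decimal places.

With mean and variance of each term known, Chebyshev's inequality bounds the deviation of the sum (or sample mean).
Var(X̄) = Var(X_i)/n = 85/568 = 0.14965.
Chebyshev: P(|X̄ − 99| ≥ 1.69) ≤ Var(X̄)/(1.69)² = 85/(568·1.69²) = 0.0524.

0.052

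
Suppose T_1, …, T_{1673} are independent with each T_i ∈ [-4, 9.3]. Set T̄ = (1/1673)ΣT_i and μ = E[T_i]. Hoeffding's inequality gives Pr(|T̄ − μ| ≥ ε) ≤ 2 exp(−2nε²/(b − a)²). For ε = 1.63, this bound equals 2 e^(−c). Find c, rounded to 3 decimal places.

c = 2nε²/(b − a)² = 2·1673·1.63² / 13.3² = 50.2572.

50.257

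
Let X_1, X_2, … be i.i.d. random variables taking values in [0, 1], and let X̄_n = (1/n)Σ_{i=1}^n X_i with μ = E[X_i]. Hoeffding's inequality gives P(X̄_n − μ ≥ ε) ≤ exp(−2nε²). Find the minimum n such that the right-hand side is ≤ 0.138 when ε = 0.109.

Require exp(−2nε²) ≤ 0.138, i.e. 2nε² ≥ ln(1/0.138) = 1.980502.
So n ≥ 1.980502 / (2·0.109²) = 83.347.
The smallest integer n is 84.

84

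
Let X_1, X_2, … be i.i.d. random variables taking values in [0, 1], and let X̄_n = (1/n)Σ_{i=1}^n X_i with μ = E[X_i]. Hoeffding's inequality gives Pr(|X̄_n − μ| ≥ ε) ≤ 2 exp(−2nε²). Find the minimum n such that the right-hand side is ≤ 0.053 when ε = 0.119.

129

Require 2·exp(−2nε²) ≤ 0.053, i.e. 2nε² ≥ ln(2/0.053) = 3.630611.
So n ≥ 3.630611 / (2·0.119²) = 128.190.
The smallest integer n is 129.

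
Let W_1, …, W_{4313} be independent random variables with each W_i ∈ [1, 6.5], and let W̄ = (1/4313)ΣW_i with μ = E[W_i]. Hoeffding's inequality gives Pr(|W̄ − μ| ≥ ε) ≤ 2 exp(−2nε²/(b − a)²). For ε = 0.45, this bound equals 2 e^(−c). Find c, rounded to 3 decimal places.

c = 2nε²/(b − a)² = 2·4313·0.45² / 5.5² = 57.7443.

57.744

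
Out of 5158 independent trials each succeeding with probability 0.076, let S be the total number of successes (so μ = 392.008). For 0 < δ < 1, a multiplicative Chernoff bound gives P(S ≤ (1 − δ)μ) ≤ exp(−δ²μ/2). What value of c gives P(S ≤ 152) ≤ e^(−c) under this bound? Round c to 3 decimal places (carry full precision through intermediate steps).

Write 152 = (1 − δ)μ, so δ = 1 − 152/392.008 = 0.6122528…
Then the exponent is δ²μ/2 = (μ − 152)²/(2μ) = 73.472786.

73.473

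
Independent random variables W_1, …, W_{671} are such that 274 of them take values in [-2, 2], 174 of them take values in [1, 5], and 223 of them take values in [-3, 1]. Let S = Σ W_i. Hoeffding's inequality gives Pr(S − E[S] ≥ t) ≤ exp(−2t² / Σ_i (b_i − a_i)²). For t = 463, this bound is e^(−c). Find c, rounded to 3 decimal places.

Σ(b_i − a_i)² = 274·4² + 174·4² + 223·4² = 10736.
c = 2t² / 10736 = 2·463² / 10736 = 39.9346.

39.935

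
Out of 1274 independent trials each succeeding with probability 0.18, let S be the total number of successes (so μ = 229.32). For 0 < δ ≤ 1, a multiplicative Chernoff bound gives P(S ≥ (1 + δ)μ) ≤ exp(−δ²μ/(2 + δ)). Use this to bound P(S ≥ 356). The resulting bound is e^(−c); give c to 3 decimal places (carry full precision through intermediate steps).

27.417

Write 356 = (1 + δ)μ, so δ = 356/229.32 − 1 = 0.5524158…
Then the exponent is δ²μ/(2 + δ) = (356 − μ)² / (μ·(2 + δ)) = 27.417178.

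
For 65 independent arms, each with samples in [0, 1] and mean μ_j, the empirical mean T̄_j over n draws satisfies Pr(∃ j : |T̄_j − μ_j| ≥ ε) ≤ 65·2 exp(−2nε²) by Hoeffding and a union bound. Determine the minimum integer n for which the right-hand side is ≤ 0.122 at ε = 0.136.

189

Need 2·65·exp(−2nε²) ≤ 0.122, i.e. exp(−2nε²) ≤ 0.122/130.
So 2nε² ≥ ln(130/0.122) = 6.971269.
Hence n ≥ 6.971269/(2·0.136²) = 188.453.
The smallest integer n is 189.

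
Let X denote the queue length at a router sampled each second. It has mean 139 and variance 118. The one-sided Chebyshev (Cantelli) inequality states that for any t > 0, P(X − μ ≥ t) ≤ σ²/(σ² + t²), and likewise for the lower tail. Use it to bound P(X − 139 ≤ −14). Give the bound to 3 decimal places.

0.376

Here σ² = 118 and t = 14, so σ² + t² = 314.
Cantelli's bound: 118/314 = 0.3758.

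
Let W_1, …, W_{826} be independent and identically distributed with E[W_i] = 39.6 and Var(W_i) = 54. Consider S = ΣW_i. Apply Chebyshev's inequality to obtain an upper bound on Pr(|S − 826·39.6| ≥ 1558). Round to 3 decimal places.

Var(S) = n·Var(W_i) = 826·54 = 44604.
Chebyshev: Pr(|S − 826·39.6| ≥ 1558) ≤ Var(S)/1558² = 44604/2427364 = 0.0184.

0.018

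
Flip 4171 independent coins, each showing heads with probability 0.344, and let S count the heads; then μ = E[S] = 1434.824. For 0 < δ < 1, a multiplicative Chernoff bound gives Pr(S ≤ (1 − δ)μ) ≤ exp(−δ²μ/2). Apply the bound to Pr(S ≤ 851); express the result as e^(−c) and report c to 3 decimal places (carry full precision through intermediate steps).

Write 851 = (1 − δ)μ, so δ = 1 − 851/1434.824 = 0.4068959…
Then the exponent is δ²μ/2 = (μ − 851)²/(2μ) = 118.777795.

118.778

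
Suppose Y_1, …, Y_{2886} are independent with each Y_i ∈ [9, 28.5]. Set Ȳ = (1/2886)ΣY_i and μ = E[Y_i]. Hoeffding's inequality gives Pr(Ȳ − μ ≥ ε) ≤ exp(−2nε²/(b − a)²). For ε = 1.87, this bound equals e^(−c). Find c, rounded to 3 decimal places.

53.081

c = 2nε²/(b − a)² = 2·2886·1.87² / 19.5² = 53.0811.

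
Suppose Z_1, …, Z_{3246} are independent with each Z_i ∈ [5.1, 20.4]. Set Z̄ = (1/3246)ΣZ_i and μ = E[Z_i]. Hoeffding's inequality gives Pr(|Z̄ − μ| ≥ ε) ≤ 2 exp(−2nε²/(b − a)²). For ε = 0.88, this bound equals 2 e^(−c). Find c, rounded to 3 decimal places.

c = 2nε²/(b − a)² = 2·3246·0.88² / 15.3² = 21.4764.

21.476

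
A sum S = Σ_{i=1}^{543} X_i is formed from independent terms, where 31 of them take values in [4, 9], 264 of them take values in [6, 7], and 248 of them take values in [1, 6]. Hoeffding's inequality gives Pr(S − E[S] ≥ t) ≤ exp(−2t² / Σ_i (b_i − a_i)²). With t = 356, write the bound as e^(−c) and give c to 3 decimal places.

Σ(b_i − a_i)² = 31·5² + 264·1² + 248·5² = 7239.
c = 2t² / 7239 = 2·356² / 7239 = 35.0148.

35.015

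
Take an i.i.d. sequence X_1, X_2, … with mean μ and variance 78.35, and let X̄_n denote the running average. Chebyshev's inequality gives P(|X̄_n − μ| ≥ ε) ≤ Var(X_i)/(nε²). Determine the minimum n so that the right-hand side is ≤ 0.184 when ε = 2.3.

81

Require 78.35/(n·2.3²) ≤ 0.184, i.e. n ≥ 78.35/(0.184·2.3²) = 80.494.
The smallest integer n is 81.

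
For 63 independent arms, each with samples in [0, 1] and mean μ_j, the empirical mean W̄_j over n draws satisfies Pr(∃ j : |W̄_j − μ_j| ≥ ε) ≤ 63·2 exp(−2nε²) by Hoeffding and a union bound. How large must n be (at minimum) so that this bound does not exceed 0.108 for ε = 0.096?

384

Need 2·63·exp(−2nε²) ≤ 0.108, i.e. exp(−2nε²) ≤ 0.108/126.
So 2nε² ≥ ln(126/0.108) = 7.061906.
Hence n ≥ 7.061906/(2·0.096²) = 383.133.
The smallest integer n is 384.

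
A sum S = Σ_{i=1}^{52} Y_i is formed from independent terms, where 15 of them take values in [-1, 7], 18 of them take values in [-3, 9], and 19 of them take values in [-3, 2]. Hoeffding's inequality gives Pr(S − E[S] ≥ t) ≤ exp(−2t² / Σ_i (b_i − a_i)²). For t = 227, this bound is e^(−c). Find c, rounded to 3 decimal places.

Σ(b_i − a_i)² = 15·8² + 18·12² + 19·5² = 4027.
c = 2t² / 4027 = 2·227² / 4027 = 25.5918.

25.592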